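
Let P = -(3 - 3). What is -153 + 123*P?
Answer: -153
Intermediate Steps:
P = 0 (P = -1*0 = 0)
-153 + 123*P = -153 + 123*0 = -153 + 0 = -153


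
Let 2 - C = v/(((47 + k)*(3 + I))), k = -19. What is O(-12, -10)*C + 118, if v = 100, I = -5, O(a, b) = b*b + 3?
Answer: 7111/14 ≈ 507.93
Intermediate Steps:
O(a, b) = 3 + b**2 (O(a, b) = b**2 + 3 = 3 + b**2)
C = 53/14 (C = 2 - 100/((47 - 19)*(3 - 5)) = 2 - 100/(28*(-2)) = 2 - 100/(-56) = 2 - 100*(-1)/56 = 2 - 1*(-25/14) = 2 + 25/14 = 53/14 ≈ 3.7857)
O(-12, -10)*C + 118 = (3 + (-10)**2)*(53/14) + 118 = (3 + 100)*(53/14) + 118 = 103*(53/14) + 118 = 5459/14 + 118 = 7111/14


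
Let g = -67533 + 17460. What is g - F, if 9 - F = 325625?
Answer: 275543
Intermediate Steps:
g = -50073
F = -325616 (F = 9 - 1*325625 = 9 - 325625 = -325616)
g - F = -50073 - 1*(-325616) = -50073 + 325616 = 275543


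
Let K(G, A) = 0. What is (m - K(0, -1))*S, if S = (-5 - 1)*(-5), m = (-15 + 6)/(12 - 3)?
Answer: -30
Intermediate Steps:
m = -1 (m = -9/9 = -9*⅑ = -1)
S = 30 (S = -6*(-5) = 30)
(m - K(0, -1))*S = (-1 - 1*0)*30 = (-1 + 0)*30 = -1*30 = -30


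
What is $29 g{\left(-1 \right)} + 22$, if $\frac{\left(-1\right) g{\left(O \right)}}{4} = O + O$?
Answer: $254$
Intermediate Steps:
$g{\left(O \right)} = - 8 O$ ($g{\left(O \right)} = - 4 \left(O + O\right) = - 4 \cdot 2 O = - 8 O$)
$29 g{\left(-1 \right)} + 22 = 29 \left(\left(-8\right) \left(-1\right)\right) + 22 = 29 \cdot 8 + 22 = 232 + 22 = 254$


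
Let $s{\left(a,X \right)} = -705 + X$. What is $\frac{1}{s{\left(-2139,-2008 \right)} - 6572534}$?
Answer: $- \frac{1}{6575247} \approx -1.5209 \cdot 10^{-7}$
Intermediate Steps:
$\frac{1}{s{\left(-2139,-2008 \right)} - 6572534} = \frac{1}{\left(-705 - 2008\right) - 6572534} = \frac{1}{-2713 - 6572534} = \frac{1}{-6575247} = - \frac{1}{6575247}$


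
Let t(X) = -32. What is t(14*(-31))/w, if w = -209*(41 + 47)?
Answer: 4/2299 ≈ 0.0017399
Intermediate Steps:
w = -18392 (w = -209*88 = -18392)
t(14*(-31))/w = -32/(-18392) = -32*(-1/18392) = 4/2299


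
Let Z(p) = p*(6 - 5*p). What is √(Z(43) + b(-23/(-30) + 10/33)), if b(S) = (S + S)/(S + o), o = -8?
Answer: 15*I*√208919737/2287 ≈ 94.801*I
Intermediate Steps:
b(S) = 2*S/(-8 + S) (b(S) = (S + S)/(S - 8) = (2*S)/(-8 + S) = 2*S/(-8 + S))
√(Z(43) + b(-23/(-30) + 10/33)) = √(43*(6 - 5*43) + 2*(-23/(-30) + 10/33)/(-8 + (-23/(-30) + 10/33))) = √(43*(6 - 215) + 2*(-23*(-1/30) + 10*(1/33))/(-8 + (-23*(-1/30) + 10*(1/33)))) = √(43*(-209) + 2*(23/30 + 10/33)/(-8 + (23/30 + 10/33))) = √(-8987 + 2*(353/330)/(-8 + 353/330)) = √(-8987 + 2*(353/330)/(-2287/330)) = √(-8987 + 2*(353/330)*(-330/2287)) = √(-8987 - 706/2287) = √(-20553975/2287) = 15*I*√208919737/2287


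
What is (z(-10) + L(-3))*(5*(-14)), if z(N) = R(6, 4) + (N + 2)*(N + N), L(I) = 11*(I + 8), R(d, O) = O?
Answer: -15330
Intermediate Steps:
L(I) = 88 + 11*I (L(I) = 11*(8 + I) = 88 + 11*I)
z(N) = 4 + 2*N*(2 + N) (z(N) = 4 + (N + 2)*(N + N) = 4 + (2 + N)*(2*N) = 4 + 2*N*(2 + N))
(z(-10) + L(-3))*(5*(-14)) = ((4 + 2*(-10)² + 4*(-10)) + (88 + 11*(-3)))*(5*(-14)) = ((4 + 2*100 - 40) + (88 - 33))*(-70) = ((4 + 200 - 40) + 55)*(-70) = (164 + 55)*(-70) = 219*(-70) = -15330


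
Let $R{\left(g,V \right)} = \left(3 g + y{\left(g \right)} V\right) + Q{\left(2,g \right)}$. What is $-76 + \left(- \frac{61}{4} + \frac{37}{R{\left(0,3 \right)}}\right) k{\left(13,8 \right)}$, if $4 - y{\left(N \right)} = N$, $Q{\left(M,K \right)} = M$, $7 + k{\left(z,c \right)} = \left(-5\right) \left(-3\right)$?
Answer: $- \frac{1238}{7} \approx -176.86$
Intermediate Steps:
$k{\left(z,c \right)} = 8$ ($k{\left(z,c \right)} = -7 - -15 = -7 + 15 = 8$)
$y{\left(N \right)} = 4 - N$
$R{\left(g,V \right)} = 2 + 3 g + V \left(4 - g\right)$ ($R{\left(g,V \right)} = \left(3 g + \left(4 - g\right) V\right) + 2 = \left(3 g + V \left(4 - g\right)\right) + 2 = 2 + 3 g + V \left(4 - g\right)$)
$-76 + \left(- \frac{61}{4} + \frac{37}{R{\left(0,3 \right)}}\right) k{\left(13,8 \right)} = -76 + \left(- \frac{61}{4} + \frac{37}{2 + 3 \cdot 0 - 3 \left(-4 + 0\right)}\right) 8 = -76 + \left(\left(-61\right) \frac{1}{4} + \frac{37}{2 + 0 - 3 \left(-4\right)}\right) 8 = -76 + \left(- \frac{61}{4} + \frac{37}{2 + 0 + 12}\right) 8 = -76 + \left(- \frac{61}{4} + \frac{37}{14}\right) 8 = -76 - \frac{706}{7} = - \frac{1238}{7}$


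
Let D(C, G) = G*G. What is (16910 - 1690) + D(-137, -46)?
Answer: 17336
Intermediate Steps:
D(C, G) = G**2
(16910 - 1690) + D(-137, -46) = (16910 - 1690) + (-46)**2 = 15220 + 2116 = 17336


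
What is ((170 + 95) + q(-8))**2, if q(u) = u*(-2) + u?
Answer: 74529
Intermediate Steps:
q(u) = -u (q(u) = -2*u + u = -u)
((170 + 95) + q(-8))**2 = ((170 + 95) - 1*(-8))**2 = (265 + 8)**2 = 273**2 = 74529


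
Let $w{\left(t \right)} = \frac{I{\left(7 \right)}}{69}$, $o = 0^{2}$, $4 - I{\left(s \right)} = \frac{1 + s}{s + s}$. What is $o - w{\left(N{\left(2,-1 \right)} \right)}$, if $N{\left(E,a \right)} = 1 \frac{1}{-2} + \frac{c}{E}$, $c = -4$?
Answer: $- \frac{8}{161} \approx -0.049689$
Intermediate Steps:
$I{\left(s \right)} = 4 - \frac{1 + s}{2 s}$ ($I{\left(s \right)} = 4 - \frac{1 + s}{s + s} = 4 - \frac{1 + s}{2 s}$)
$N{\left(E,a \right)} = - \frac{1}{2} - \frac{4}{E}$ ($N{\left(E,a \right)} = 1 \frac{1}{-2} - \frac{4}{E} = 1 \left(- \frac{1}{2}\right) - \frac{4}{E} = - \frac{1}{2} - \frac{4}{E}$)
$o = 0$
$w{\left(t \right)} = \frac{8}{161}$ ($w{\left(t \right)} = \frac{\frac{1}{2} \cdot \frac{1}{7} \left(-1 + 7 \cdot 7\right)}{69} = \frac{1}{2} \cdot \frac{1}{7} \left(-1 + 49\right) \frac{1}{69} = \frac{1}{2} \cdot \frac{1}{7} \cdot 48 \cdot \frac{1}{69} = \frac{24}{7} \cdot \frac{1}{69} = \frac{8}{161}$)
$o - w{\left(N{\left(2,-1 \right)} \right)} = 0 - \frac{8}{161} = - \frac{8}{161}$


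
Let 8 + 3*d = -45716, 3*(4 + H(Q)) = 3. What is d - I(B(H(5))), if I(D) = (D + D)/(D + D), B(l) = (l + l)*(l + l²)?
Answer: -45727/3 ≈ -15242.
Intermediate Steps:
H(Q) = -3 (H(Q) = -4 + (⅓)*3 = -4 + 1 = -3)
B(l) = 2*l*(l + l²) (B(l) = (2*l)*(l + l²) = 2*l*(l + l²))
d = -45724/3 (d = -8/3 + (⅓)*(-45716) = -8/3 - 45716/3 = -45724/3 ≈ -15241.)
I(D) = 1 (I(D) = (2*D)/((2*D)) = (2*D)*(1/(2*D)) = 1)
d - I(B(H(5))) = -45724/3 - 1*1 = -45724/3 - 1 = -45727/3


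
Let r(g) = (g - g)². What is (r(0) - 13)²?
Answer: 169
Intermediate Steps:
r(g) = 0 (r(g) = 0² = 0)
(r(0) - 13)² = (0 - 13)² = (-13)² = 169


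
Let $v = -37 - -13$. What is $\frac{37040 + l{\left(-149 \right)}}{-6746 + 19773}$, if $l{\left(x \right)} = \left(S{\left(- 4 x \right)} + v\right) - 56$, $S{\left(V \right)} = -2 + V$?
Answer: $\frac{37554}{13027} \approx 2.8828$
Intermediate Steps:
$v = -24$ ($v = -37 + 13 = -24$)
$l{\left(x \right)} = -82 - 4 x$ ($l{\left(x \right)} = \left(\left(-2 - 4 x\right) - 24\right) - 56 = \left(-26 - 4 x\right) - 56 = -82 - 4 x$)
$\frac{37040 + l{\left(-149 \right)}}{-6746 + 19773} = \frac{37040 - -514}{-6746 + 19773} = \frac{37040 + \left(-82 + 596\right)}{13027} = \left(37040 + 514\right) \frac{1}{13027} = 37554 \cdot \frac{1}{13027} = \frac{37554}{13027}$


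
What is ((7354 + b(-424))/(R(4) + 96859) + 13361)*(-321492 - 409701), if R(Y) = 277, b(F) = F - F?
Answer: -474486291674925/48568 ≈ -9.7695e+9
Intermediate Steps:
b(F) = 0
((7354 + b(-424))/(R(4) + 96859) + 13361)*(-321492 - 409701) = ((7354 + 0)/(277 + 96859) + 13361)*(-321492 - 409701) = (7354/97136 + 13361)*(-731193) = (7354*(1/97136) + 13361)*(-731193) = (3677/48568 + 13361)*(-731193) = (648920725/48568)*(-731193) = -474486291674925/48568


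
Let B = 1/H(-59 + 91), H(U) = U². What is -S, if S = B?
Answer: -1/1024 ≈ -0.00097656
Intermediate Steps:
B = 1/1024 (B = 1/((-59 + 91)²) = 1/(32²) = 1/1024 ≈ 0.00097656)
S = 1/1024 ≈ 0.00097656
-S = -1*1/1024 = -1/1024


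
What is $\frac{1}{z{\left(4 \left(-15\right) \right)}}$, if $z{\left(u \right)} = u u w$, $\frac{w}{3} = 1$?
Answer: $\frac{1}{10800} \approx 9.2593 \cdot 10^{-5}$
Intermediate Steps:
$w = 3$ ($w = 3 \cdot 1 = 3$)
$z{\left(u \right)} = 3 u^{2}$ ($z{\left(u \right)} = u u 3 = u^{2} \cdot 3 = 3 u^{2}$)
$\frac{1}{z{\left(4 \left(-15\right) \right)}} = \frac{1}{3 \left(4 \left(-15\right)\right)^{2}} = \frac{1}{3 \left(-60\right)^{2}} = \frac{1}{3 \cdot 3600} = \frac{1}{10800}$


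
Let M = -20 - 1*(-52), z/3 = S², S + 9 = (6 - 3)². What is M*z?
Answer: 0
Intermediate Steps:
S = 0 (S = -9 + (6 - 3)² = -9 + 3² = -9 + 9 = 0)
z = 0 (z = 3*0² = 3*0 = 0)
M = 32 (M = -20 + 52 = 32)
M*z = 32*0 = 0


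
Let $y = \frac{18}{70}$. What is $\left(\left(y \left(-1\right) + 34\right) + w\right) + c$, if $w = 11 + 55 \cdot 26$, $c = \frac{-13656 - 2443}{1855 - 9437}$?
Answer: $\frac{23053881}{15610} \approx 1476.9$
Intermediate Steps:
$y = \frac{9}{35}$ ($y = 18 \cdot \frac{1}{70} = \frac{9}{35} \approx 0.25714$)
$c = \frac{947}{446}$ ($c = - \frac{16099}{-7582} = \left(-16099\right) \left(- \frac{1}{7582}\right) = \frac{947}{446} \approx 2.1233$)
$w = 1441$ ($w = 11 + 1430 = 1441$)
$\left(\left(y \left(-1\right) + 34\right) + w\right) + c = \left(\left(\frac{9}{35} \left(-1\right) + 34\right) + 1441\right) + \frac{947}{446} = \left(\left(- \frac{9}{35} + 34\right) + 1441\right) + \frac{947}{446} = \left(\frac{1181}{35} + 1441\right) + \frac{947}{446} = \frac{51616}{35} + \frac{947}{446} = \frac{23053881}{15610}$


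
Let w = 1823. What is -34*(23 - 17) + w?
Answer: 1619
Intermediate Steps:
-34*(23 - 17) + w = -34*(23 - 17) + 1823 = -34*6 + 1823 = -204 + 1823 = 1619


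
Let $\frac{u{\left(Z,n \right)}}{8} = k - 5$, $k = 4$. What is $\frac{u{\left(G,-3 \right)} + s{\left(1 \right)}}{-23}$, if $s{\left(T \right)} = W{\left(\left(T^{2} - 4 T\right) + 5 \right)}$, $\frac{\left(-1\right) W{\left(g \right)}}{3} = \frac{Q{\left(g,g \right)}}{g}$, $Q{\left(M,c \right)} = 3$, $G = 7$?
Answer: $\frac{25}{46} \approx 0.54348$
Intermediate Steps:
$u{\left(Z,n \right)} = -8$ ($u{\left(Z,n \right)} = 8 \left(4 - 5\right) = 8 \left(-1\right) = -8$)
$W{\left(g \right)} = - \frac{9}{g}$ ($W{\left(g \right)} = - 3 \frac{3}{g} = - \frac{9}{g}$)
$s{\left(T \right)} = - \frac{9}{5 + T^{2} - 4 T}$ ($s{\left(T \right)} = - \frac{9}{\left(T^{2} - 4 T\right) + 5} = - \frac{9}{5 + T^{2} - 4 T}$)
$\frac{u{\left(G,-3 \right)} + s{\left(1 \right)}}{-23} = \frac{-8 - \frac{9}{5 + 1^{2} - 4}}{-23} = - \frac{-8 - \frac{9}{5 + 1 - 4}}{23} = - \frac{-8 - \frac{9}{2}}{23} = \left(- \frac{1}{23}\right) \left(- \frac{25}{2}\right) = \frac{25}{46}$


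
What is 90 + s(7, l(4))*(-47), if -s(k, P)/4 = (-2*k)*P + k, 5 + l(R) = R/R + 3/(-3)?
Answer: 14566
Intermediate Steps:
l(R) = -5 (l(R) = -5 + (R/R + 3/(-3)) = -5 + (1 + 3*(-⅓)) = -5 + (1 - 1) = -5 + 0 = -5)
s(k, P) = -4*k + 8*P*k (s(k, P) = -4*((-2*k)*P + k) = -4*(-2*P*k + k) = -4*(k - 2*P*k) = -4*k + 8*P*k)
90 + s(7, l(4))*(-47) = 90 + (4*7*(-1 + 2*(-5)))*(-47) = 90 + (4*7*(-1 - 10))*(-47) = 90 + (4*7*(-11))*(-47) = 90 - 308*(-47) = 90 + 14476 = 14566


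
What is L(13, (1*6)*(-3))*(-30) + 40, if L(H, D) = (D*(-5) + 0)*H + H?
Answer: -35450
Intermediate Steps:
L(H, D) = H - 5*D*H (L(H, D) = (-5*D + 0)*H + H = (-5*D)*H + H = -5*D*H + H = H - 5*D*H)
L(13, (1*6)*(-3))*(-30) + 40 = (13*(1 - 5*1*6*(-3)))*(-30) + 40 = (13*(1 - 30*(-3)))*(-30) + 40 = (13*(1 - 5*(-18)))*(-30) + 40 = (13*(1 + 90))*(-30) + 40 = (13*91)*(-30) + 40 = 1183*(-30) + 40 = -35490 + 40 = -35450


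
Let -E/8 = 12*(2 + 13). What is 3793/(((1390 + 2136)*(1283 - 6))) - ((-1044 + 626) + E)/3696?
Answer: 2095009811/4160496648 ≈ 0.50355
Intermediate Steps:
E = -1440 (E = -96*(2 + 13) = -96*15 = -8*180 = -1440)
3793/(((1390 + 2136)*(1283 - 6))) - ((-1044 + 626) + E)/3696 = 3793/(((1390 + 2136)*(1283 - 6))) - ((-1044 + 626) - 1440)/3696 = 3793/((3526*1277)) - (-418 - 1440)*(1/3696) = 3793/4502702 - 1*(-1858)*(1/3696) = 3793*(1/4502702) + 1858*(1/3696) = 3793/4502702 + 929/1848 = 2095009811/4160496648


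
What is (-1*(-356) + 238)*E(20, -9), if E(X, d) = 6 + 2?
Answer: 4752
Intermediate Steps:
E(X, d) = 8
(-1*(-356) + 238)*E(20, -9) = (-1*(-356) + 238)*8 = (356 + 238)*8 = 594*8 = 4752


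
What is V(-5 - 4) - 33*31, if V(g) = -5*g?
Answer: -978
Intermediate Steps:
V(-5 - 4) - 33*31 = -5*(-5 - 4) - 33*31 = -5*(-9) - 1023 = 45 - 1023 = -978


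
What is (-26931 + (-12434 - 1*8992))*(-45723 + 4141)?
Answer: 2010780774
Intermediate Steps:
(-26931 + (-12434 - 1*8992))*(-45723 + 4141) = (-26931 + (-12434 - 8992))*(-41582) = (-26931 - 21426)*(-41582) = -48357*(-41582) = 2010780774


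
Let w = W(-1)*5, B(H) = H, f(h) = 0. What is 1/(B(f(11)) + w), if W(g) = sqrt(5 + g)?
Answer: 1/10 ≈ 0.10000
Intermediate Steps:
w = 10 (w = sqrt(5 - 1)*5 = sqrt(4)*5 = 2*5 = 10)
1/(B(f(11)) + w) = 1/(0 + 10) = 1/10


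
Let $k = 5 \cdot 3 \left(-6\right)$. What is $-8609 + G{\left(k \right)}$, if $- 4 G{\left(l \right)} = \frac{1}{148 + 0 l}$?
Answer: $- \frac{5096529}{592} \approx -8609.0$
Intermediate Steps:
$k = -90$ ($k = 15 \left(-6\right) = -90$)
$G{\left(l \right)} = - \frac{1}{592}$ ($G{\left(l \right)} = - \frac{1}{4 \left(148 + 0 l\right)} = - \frac{1}{4 \left(148 + 0\right)} = - \frac{1}{4 \cdot 148} = \left(- \frac{1}{4}\right) \frac{1}{148} = - \frac{1}{592}$)
$-8609 + G{\left(k \right)} = -8609 - \frac{1}{592} = - \frac{5096529}{592}$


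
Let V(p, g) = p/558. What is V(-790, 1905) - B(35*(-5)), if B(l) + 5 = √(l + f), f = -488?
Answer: 1000/279 - I*√663 ≈ 3.5842 - 25.749*I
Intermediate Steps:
B(l) = -5 + √(-488 + l) (B(l) = -5 + √(l - 488) = -5 + √(-488 + l))
V(p, g) = p/558 (V(p, g) = p*(1/558) = p/558)
V(-790, 1905) - B(35*(-5)) = (1/558)*(-790) - (-5 + √(-488 + 35*(-5))) = -395/279 - (-5 + √(-488 - 175)) = -395/279 - (-5 + √(-663)) = -395/279 - (-5 + I*√663) = -395/279 + (5 - I*√663) = 1000/279 - I*√663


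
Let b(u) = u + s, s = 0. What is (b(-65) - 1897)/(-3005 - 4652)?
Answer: 1962/7657 ≈ 0.25624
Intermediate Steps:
b(u) = u (b(u) = u + 0 = u)
(b(-65) - 1897)/(-3005 - 4652) = (-65 - 1897)/(-3005 - 4652) = -1962/(-7657) = -1962*(-1/7657) = 1962/7657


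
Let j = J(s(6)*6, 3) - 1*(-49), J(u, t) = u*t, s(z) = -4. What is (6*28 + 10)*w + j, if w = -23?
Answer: -4117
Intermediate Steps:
J(u, t) = t*u
j = -23 (j = 3*(-4*6) - 1*(-49) = 3*(-24) + 49 = -72 + 49 = -23)
(6*28 + 10)*w + j = (6*28 + 10)*(-23) - 23 = (168 + 10)*(-23) - 23 = 178*(-23) - 23 = -4094 - 23 = -4117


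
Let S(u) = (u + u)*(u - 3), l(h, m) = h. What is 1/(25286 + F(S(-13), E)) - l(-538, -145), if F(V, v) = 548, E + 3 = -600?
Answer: 13898693/25834 ≈ 538.00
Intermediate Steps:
S(u) = 2*u*(-3 + u) (S(u) = (2*u)*(-3 + u) = 2*u*(-3 + u))
E = -603 (E = -3 - 600 = -603)
1/(25286 + F(S(-13), E)) - l(-538, -145) = 1/(25286 + 548) - 1*(-538) = 1/25834 + 538 = 13898693/25834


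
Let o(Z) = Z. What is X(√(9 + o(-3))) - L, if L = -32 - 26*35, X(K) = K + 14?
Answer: 956 + √6 ≈ 958.45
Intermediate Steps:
X(K) = 14 + K
L = -942 (L = -32 - 910 = -942)
X(√(9 + o(-3))) - L = (14 + √(9 - 3)) - 1*(-942) = (14 + √6) + 942 = 956 + √6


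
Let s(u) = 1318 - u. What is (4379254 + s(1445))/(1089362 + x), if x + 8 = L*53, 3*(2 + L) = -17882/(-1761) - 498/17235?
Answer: 14767795669005/3673890625508 ≈ 4.0197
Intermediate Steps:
L = 4637566/3372315 (L = -2 + (-17882/(-1761) - 498/17235)/3 = -2 + (-17882*(-1/1761) - 498*1/17235)/3 = -2 + (17882/1761 - 166/5745)/3 = -2 + (⅓)*(11382196/1124105) = -2 + 11382196/3372315 = 4637566/3372315 ≈ 1.3752)
x = 218812478/3372315 (x = -8 + (4637566/3372315)*53 = -8 + 245790998/3372315 = 218812478/3372315 ≈ 64.885)
(4379254 + s(1445))/(1089362 + x) = (4379254 + (1318 - 1*1445))/(1089362 + 218812478/3372315) = (4379254 + (1318 - 1445))/(3673890625508/3372315) = (4379254 - 127)*(3372315/3673890625508) = 4379127*(3372315/3673890625508) = 14767795669005/3673890625508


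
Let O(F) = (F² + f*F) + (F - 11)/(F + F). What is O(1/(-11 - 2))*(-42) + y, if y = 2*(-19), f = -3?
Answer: -519158/169 ≈ -3071.9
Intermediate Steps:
y = -38
O(F) = F² - 3*F + (-11 + F)/(2*F) (O(F) = (F² - 3*F) + (F - 11)/(F + F) = (F² - 3*F) + (-11 + F)/((2*F)) = (F² - 3*F) + (-11 + F)*(1/(2*F)) = (F² - 3*F) + (-11 + F)/(2*F) = F² - 3*F + (-11 + F)/(2*F))
O(1/(-11 - 2))*(-42) + y = (½ + (1/(-11 - 2))² - 3/(-11 - 2) - 11/(2*(1/(-11 - 2))))*(-42) - 38 = (½ + (1/(-13))² - 3/(-13) - 11/(2*(1/(-13))))*(-42) - 38 = (½ + (-1/13)² - 3*(-1/13) - 11/(2*(-1/13)))*(-42) - 38 = (½ + 1/169 + 3/13 - 11/2*(-13))*(-42) - 38 = (½ + 1/169 + 3/13 + 143/2)*(-42) - 38 = (12208/169)*(-42) - 38 = -512736/169 - 38 = -519158/169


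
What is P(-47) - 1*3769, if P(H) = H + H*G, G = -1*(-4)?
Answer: -4004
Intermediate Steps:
G = 4
P(H) = 5*H (P(H) = H + H*4 = H + 4*H = 5*H)
P(-47) - 1*3769 = 5*(-47) - 1*3769 = -235 - 3769 = -4004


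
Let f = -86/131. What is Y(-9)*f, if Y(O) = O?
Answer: 774/131 ≈ 5.9084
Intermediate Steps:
f = -86/131 (f = -86*1/131 = -86/131 ≈ -0.65649)
Y(-9)*f = -9*(-86/131) = 774/131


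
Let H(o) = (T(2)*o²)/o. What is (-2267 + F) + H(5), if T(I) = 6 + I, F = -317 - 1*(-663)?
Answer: -1881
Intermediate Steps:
F = 346 (F = -317 + 663 = 346)
H(o) = 8*o (H(o) = ((6 + 2)*o²)/o = (8*o²)/o = 8*o)
(-2267 + F) + H(5) = (-2267 + 346) + 8*5 = -1921 + 40 = -1881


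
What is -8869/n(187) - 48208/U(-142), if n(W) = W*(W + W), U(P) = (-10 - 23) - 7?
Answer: 421402043/349690 ≈ 1205.1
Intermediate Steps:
U(P) = -40 (U(P) = -33 - 7 = -40)
n(W) = 2*W² (n(W) = W*(2*W) = 2*W²)
-8869/n(187) - 48208/U(-142) = -8869/(2*187²) - 48208/(-40) = -8869/(2*34969) - 48208*(-1/40) = -8869/69938 + 6026/5 = 421402043/349690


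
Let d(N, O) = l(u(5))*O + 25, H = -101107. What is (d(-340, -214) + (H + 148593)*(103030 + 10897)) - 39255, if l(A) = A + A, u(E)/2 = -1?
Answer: 5409899148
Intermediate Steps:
u(E) = -2 (u(E) = 2*(-1) = -2)
l(A) = 2*A
d(N, O) = 25 - 4*O (d(N, O) = (2*(-2))*O + 25 = -4*O + 25 = 25 - 4*O)
(d(-340, -214) + (H + 148593)*(103030 + 10897)) - 39255 = ((25 - 4*(-214)) + (-101107 + 148593)*(103030 + 10897)) - 39255 = ((25 + 856) + 47486*113927) - 39255 = (881 + 5409937522) - 39255 = 5409938403 - 39255 = 5409899148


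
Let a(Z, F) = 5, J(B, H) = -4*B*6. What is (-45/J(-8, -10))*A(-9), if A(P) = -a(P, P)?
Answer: 75/64 ≈ 1.1719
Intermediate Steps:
J(B, H) = -24*B
A(P) = -5 (A(P) = -1*5 = -5)
(-45/J(-8, -10))*A(-9) = -45/((-24*(-8)))*(-5) = -45/192*(-5) = -45*1/192*(-5) = -15/64*(-5) = 75/64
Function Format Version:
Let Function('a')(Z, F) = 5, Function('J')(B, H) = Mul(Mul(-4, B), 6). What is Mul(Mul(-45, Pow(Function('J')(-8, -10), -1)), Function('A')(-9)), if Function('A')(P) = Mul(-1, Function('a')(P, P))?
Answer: Rational(75, 64) ≈ 1.1719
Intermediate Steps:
Function('J')(B, H) = Mul(-24, B)
Function('A')(P) = -5 (Function('A')(P) = Mul(-1, 5) = -5)
Mul(Mul(-45, Pow(Function('J')(-8, -10), -1)), Function('A')(-9)) = Mul(Mul(-45, Pow(Mul(-24, -8), -1)), -5) = Mul(Mul(-45, Pow(192, -1)), -5) = Mul(Mul(-45, Rational(1, 192)), -5) = Mul(Rational(-15, 64), -5) = Rational(75, 64)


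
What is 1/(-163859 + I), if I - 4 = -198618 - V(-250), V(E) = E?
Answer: -1/362223 ≈ -2.7607e-6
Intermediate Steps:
I = -198364 (I = 4 + (-198618 - 1*(-250)) = 4 + (-198618 + 250) = 4 - 198368 = -198364)
1/(-163859 + I) = 1/(-163859 - 198364) = 1/(-362223) = -1/362223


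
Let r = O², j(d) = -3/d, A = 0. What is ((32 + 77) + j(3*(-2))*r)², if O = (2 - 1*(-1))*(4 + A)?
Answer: 32761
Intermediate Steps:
O = 12 (O = (2 - 1*(-1))*(4 + 0) = (2 + 1)*4 = 3*4 = 12)
r = 144 (r = 12² = 144)
((32 + 77) + j(3*(-2))*r)² = ((32 + 77) - 3/(3*(-2))*144)² = (109 - 3/(-6)*144)² = (109 - 3*(-⅙)*144)² = (109 + (½)*144)² = (109 + 72)² = 181² = 32761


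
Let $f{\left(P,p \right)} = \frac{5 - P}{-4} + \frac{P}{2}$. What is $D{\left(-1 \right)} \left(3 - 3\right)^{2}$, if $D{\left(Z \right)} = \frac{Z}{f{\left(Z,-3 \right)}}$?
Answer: $0$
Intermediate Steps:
$f{\left(P,p \right)} = - \frac{5}{4} + \frac{3 P}{4}$ ($f{\left(P,p \right)} = \left(5 - P\right) \left(- \frac{1}{4}\right) + P \frac{1}{2} = \left(- \frac{5}{4} + \frac{P}{4}\right) + \frac{P}{2} = - \frac{5}{4} + \frac{3 P}{4}$)
$D{\left(Z \right)} = \frac{Z}{- \frac{5}{4} + \frac{3 Z}{4}}$
$D{\left(-1 \right)} \left(3 - 3\right)^{2} = 4 \left(-1\right) \frac{1}{-5 + 3 \left(-1\right)} \left(3 - 3\right)^{2} = 4 \left(-1\right) \frac{1}{-5 - 3} \cdot 0^{2} = 4 \left(-1\right) \frac{1}{-8} \cdot 0 = 4 \left(-1\right) \left(- \frac{1}{8}\right) 0 = \frac{1}{2} \cdot 0 = 0$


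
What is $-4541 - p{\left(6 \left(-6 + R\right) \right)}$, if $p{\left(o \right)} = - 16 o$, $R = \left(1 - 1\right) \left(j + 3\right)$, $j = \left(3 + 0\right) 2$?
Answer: $-5117$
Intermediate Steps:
$j = 6$ ($j = 3 \cdot 2 = 6$)
$R = 0$ ($R = \left(1 - 1\right) \left(6 + 3\right) = 0 \cdot 9 = 0$)
$-4541 - p{\left(6 \left(-6 + R\right) \right)} = -4541 - - 16 \cdot 6 \left(-6 + 0\right) = -4541 - - 16 \cdot 6 \left(-6\right) = -4541 - \left(-16\right) \left(-36\right) = -4541 - 576 = -5117$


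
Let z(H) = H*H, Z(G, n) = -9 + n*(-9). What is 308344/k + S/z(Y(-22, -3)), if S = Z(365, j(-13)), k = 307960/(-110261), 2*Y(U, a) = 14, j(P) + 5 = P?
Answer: -208233806692/1886255 ≈ -1.1040e+5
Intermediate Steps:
j(P) = -5 + P
Y(U, a) = 7 (Y(U, a) = (½)*14 = 7)
Z(G, n) = -9 - 9*n
k = -307960/110261 (k = 307960*(-1/110261) = -307960/110261 ≈ -2.7930)
S = 153 (S = -9 - 9*(-5 - 13) = -9 - 9*(-18) = -9 + 162 = 153)
z(H) = H²
308344/k + S/z(Y(-22, -3)) = 308344/(-307960/110261) + 153/(7²) = 308344*(-110261/307960) + 153/49 = -4249789723/38495 + 153*(1/49) = -4249789723/38495 + 153/49 = -208233806692/1886255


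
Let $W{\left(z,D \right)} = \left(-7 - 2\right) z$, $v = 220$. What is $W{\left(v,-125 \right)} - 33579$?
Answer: $-35559$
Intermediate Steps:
$W{\left(z,D \right)} = - 9 z$
$W{\left(v,-125 \right)} - 33579 = \left(-9\right) 220 - 33579 = -1980 - 33579 = -35559$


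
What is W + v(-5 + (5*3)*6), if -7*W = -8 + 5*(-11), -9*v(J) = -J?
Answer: 166/9 ≈ 18.444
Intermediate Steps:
v(J) = J/9 (v(J) = -(-1)*J/9 = J/9)
W = 9 (W = -(-8 + 5*(-11))/7 = -(-8 - 55)/7 = -1/7*(-63) = 9)
W + v(-5 + (5*3)*6) = 9 + (-5 + (5*3)*6)/9 = 9 + (-5 + 15*6)/9 = 9 + (-5 + 90)/9 = 9 + (1/9)*85 = 9 + 85/9 = 166/9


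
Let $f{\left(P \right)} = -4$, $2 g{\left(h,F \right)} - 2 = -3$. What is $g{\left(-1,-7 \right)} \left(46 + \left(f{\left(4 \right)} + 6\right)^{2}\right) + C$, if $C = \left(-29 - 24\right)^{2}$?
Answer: $2784$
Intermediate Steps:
$g{\left(h,F \right)} = - \frac{1}{2}$ ($g{\left(h,F \right)} = 1 + \frac{1}{2} \left(-3\right) = 1 - \frac{3}{2} = - \frac{1}{2}$)
$C = 2809$ ($C = \left(-53\right)^{2} = 2809$)
$g{\left(-1,-7 \right)} \left(46 + \left(f{\left(4 \right)} + 6\right)^{2}\right) + C = - \frac{46 + \left(-4 + 6\right)^{2}}{2} + 2809 = - \frac{46 + 2^{2}}{2} + 2809 = - \frac{46 + 4}{2} + 2809 = \left(- \frac{1}{2}\right) 50 + 2809 = -25 + 2809 = 2784$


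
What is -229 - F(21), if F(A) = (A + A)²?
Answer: -1993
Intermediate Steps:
F(A) = 4*A² (F(A) = (2*A)² = 4*A²)
-229 - F(21) = -229 - 4*21² = -229 - 4*441 = -229 - 1*1764 = -229 - 1764 = -1993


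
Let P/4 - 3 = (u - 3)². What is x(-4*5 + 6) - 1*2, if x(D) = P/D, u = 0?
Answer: -38/7 ≈ -5.4286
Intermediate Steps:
P = 48 (P = 12 + 4*(0 - 3)² = 12 + 4*(-3)² = 12 + 4*9 = 12 + 36 = 48)
x(D) = 48/D
x(-4*5 + 6) - 1*2 = 48/(-4*5 + 6) - 1*2 = 48/(-20 + 6) - 2 = 48/(-14) - 2 = 48*(-1/14) - 2 = -24/7 - 2 = -38/7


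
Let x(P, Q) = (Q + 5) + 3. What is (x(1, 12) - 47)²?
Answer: 729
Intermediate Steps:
x(P, Q) = 8 + Q (x(P, Q) = (5 + Q) + 3 = 8 + Q)
(x(1, 12) - 47)² = ((8 + 12) - 47)² = (20 - 47)² = (-27)² = 729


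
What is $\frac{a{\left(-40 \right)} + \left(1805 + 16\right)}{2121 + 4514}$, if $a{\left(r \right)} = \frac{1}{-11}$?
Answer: $\frac{4006}{14597} \approx 0.27444$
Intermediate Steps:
$a{\left(r \right)} = - \frac{1}{11}$
$\frac{a{\left(-40 \right)} + \left(1805 + 16\right)}{2121 + 4514} = \frac{- \frac{1}{11} + \left(1805 + 16\right)}{2121 + 4514} = \frac{- \frac{1}{11} + 1821}{6635} = \frac{20030}{11} \cdot \frac{1}{6635} = \frac{4006}{14597}$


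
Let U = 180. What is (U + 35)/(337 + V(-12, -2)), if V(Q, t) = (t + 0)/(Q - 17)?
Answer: 1247/1955 ≈ 0.63785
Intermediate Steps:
V(Q, t) = t/(-17 + Q)
(U + 35)/(337 + V(-12, -2)) = (180 + 35)/(337 - 2/(-17 - 12)) = 215/(337 - 2/(-29)) = 215/(337 - 2*(-1/29)) = 215/(337 + 2/29) = 215/(9775/29) = 215*(29/9775) = 1247/1955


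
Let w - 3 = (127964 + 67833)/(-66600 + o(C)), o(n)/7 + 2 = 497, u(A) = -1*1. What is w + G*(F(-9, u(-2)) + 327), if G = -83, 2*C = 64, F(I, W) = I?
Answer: -1666391582/63135 ≈ -26394.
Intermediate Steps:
u(A) = -1
C = 32 (C = (1/2)*64 = 32)
o(n) = 3465 (o(n) = -14 + 7*497 = -14 + 3479 = 3465)
w = -6392/63135 (w = 3 + (127964 + 67833)/(-66600 + 3465) = 3 + 195797/(-63135) = 3 + 195797*(-1/63135) = 3 - 195797/63135 = -6392/63135 ≈ -0.10124)
w + G*(F(-9, u(-2)) + 327) = -6392/63135 - 83*(-9 + 327) = -6392/63135 - 83*318 = -6392/63135 - 26394 = -1666391582/63135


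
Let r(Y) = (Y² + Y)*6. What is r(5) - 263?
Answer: -83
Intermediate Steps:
r(Y) = 6*Y + 6*Y² (r(Y) = (Y + Y²)*6 = 6*Y + 6*Y²)
r(5) - 263 = 6*5*(1 + 5) - 263 = 6*5*6 - 263 = 180 - 263 = -83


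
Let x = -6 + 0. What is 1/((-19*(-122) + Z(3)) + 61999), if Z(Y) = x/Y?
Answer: 1/64315 ≈ 1.5548e-5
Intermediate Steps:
x = -6
Z(Y) = -6/Y
1/((-19*(-122) + Z(3)) + 61999) = 1/((-19*(-122) - 6/3) + 61999) = 1/((2318 - 6*⅓) + 61999) = 1/((2318 - 2) + 61999) = 1/(2316 + 61999) = 1/64315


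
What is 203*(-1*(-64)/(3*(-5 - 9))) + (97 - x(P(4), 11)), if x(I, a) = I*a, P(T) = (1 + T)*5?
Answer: -1462/3 ≈ -487.33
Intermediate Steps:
P(T) = 5 + 5*T
203*(-1*(-64)/(3*(-5 - 9))) + (97 - x(P(4), 11)) = 203*(-1*(-64)/(3*(-5 - 9))) + (97 - (5 + 5*4)*11) = 203*(-(-64)/(3*(-14))) + (97 - (5 + 20)*11) = 203*(-(-64)/(-42)) + (97 - 25*11) = 203*(-(-64)*(-1)/42) + (97 - 1*275) = 203*(-1*32/21) + (97 - 275) = 203*(-32/21) - 178 = -928/3 - 178 = -1462/3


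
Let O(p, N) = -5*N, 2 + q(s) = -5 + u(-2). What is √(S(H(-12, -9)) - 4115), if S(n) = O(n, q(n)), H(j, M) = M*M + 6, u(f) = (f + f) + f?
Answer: 45*I*√2 ≈ 63.64*I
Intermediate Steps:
u(f) = 3*f (u(f) = 2*f + f = 3*f)
H(j, M) = 6 + M² (H(j, M) = M² + 6 = 6 + M²)
q(s) = -13 (q(s) = -2 + (-5 + 3*(-2)) = -2 + (-5 - 6) = -2 - 11 = -13)
S(n) = 65 (S(n) = -5*(-13) = 65)
√(S(H(-12, -9)) - 4115) = √(65 - 4115) = √(-4050) = 45*I*√2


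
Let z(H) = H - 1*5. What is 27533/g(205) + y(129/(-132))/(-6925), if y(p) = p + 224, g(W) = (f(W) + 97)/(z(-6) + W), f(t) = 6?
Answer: 1627524178661/31384100 ≈ 51858.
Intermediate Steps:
z(H) = -5 + H (z(H) = H - 5 = -5 + H)
g(W) = 103/(-11 + W) (g(W) = (6 + 97)/((-5 - 6) + W) = 103/(-11 + W))
y(p) = 224 + p
27533/g(205) + y(129/(-132))/(-6925) = 27533/((103/(-11 + 205))) + (224 + 129/(-132))/(-6925) = 27533/((103/194)) + (224 + 129*(-1/132))*(-1/6925) = 27533/((103*(1/194))) + (224 - 43/44)*(-1/6925) = 27533/(103/194) + (9813/44)*(-1/6925) = 27533*(194/103) - 9813/304700 = 5341402/103 - 9813/304700 = 1627524178661/31384100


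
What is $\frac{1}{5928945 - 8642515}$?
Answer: $- \frac{1}{2713570} \approx -3.6852 \cdot 10^{-7}$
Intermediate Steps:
$\frac{1}{5928945 - 8642515} = \frac{1}{-2713570} = - \frac{1}{2713570}$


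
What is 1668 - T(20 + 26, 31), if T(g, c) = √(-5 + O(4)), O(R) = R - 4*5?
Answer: 1668 - I*√21 ≈ 1668.0 - 4.5826*I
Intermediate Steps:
O(R) = -20 + R (O(R) = R - 20 = -20 + R)
T(g, c) = I*√21 (T(g, c) = √(-5 + (-20 + 4)) = √(-5 - 16) = √(-21) = I*√21)
1668 - T(20 + 26, 31) = 1668 - I*√21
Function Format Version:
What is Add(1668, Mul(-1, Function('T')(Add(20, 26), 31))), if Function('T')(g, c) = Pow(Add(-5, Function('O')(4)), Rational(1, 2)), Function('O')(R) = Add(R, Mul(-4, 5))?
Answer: Add(1668, Mul(-1, I, Pow(21, Rational(1, 2)))) ≈ Add(1668.0, Mul(-4.5826, I))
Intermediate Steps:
Function('O')(R) = Add(-20, R) (Function('O')(R) = Add(R, -20) = Add(-20, R))
Function('T')(g, c) = Mul(I, Pow(21, Rational(1, 2))) (Function('T')(g, c) = Pow(Add(-5, Add(-20, 4)), Rational(1, 2)) = Pow(Add(-5, -16), Rational(1, 2)) = Pow(-21, Rational(1, 2)) = Mul(I, Pow(21, Rational(1, 2))))
Add(1668, Mul(-1, Function('T')(Add(20, 26), 31))) = Add(1668, Mul(-1, Mul(I, Pow(21, Rational(1, 2))))) = Add(1668, Mul(-1, I, Pow(21, Rational(1, 2))))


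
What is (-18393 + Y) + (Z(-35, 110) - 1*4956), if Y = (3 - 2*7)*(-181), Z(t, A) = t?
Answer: -21393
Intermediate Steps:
Y = 1991 (Y = (3 - 14)*(-181) = -11*(-181) = 1991)
(-18393 + Y) + (Z(-35, 110) - 1*4956) = (-18393 + 1991) + (-35 - 1*4956) = -16402 + (-35 - 4956) = -16402 - 4991 = -21393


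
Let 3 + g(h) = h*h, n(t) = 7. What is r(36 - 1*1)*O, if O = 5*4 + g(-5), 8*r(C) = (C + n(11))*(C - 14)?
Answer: 9261/2 ≈ 4630.5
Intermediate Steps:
g(h) = -3 + h² (g(h) = -3 + h*h = -3 + h²)
r(C) = (-14 + C)*(7 + C)/8 (r(C) = ((C + 7)*(C - 14))/8 = ((7 + C)*(-14 + C))/8 = ((-14 + C)*(7 + C))/8 = (-14 + C)*(7 + C)/8)
O = 42 (O = 5*4 + (-3 + (-5)²) = 20 + (-3 + 25) = 20 + 22 = 42)
r(36 - 1*1)*O = (-49/4 - 7*(36 - 1*1)/8 + (36 - 1*1)²/8)*42 = (-49/4 - 7*(36 - 1)/8 + (36 - 1)²/8)*42 = (-49/4 - 7/8*35 + (⅛)*35²)*42 = (-49/4 - 245/8 + (⅛)*1225)*42 = (-49/4 - 245/8 + 1225/8)*42 = (441/4)*42 = 9261/2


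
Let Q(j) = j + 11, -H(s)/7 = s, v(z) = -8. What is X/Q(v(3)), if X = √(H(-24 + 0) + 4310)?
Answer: √4478/3 ≈ 22.306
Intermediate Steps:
H(s) = -7*s
Q(j) = 11 + j
X = √4478 (X = √(-7*(-24 + 0) + 4310) = √(-7*(-24) + 4310) = √(168 + 4310) = √4478 ≈ 66.918)
X/Q(v(3)) = √4478/(11 - 8) = √4478/3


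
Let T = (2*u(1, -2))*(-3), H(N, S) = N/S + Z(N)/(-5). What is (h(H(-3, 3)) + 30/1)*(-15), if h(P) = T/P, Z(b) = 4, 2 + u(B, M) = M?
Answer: -250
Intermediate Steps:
u(B, M) = -2 + M
H(N, S) = -⅘ + N/S (H(N, S) = N/S + 4/(-5) = N/S + 4*(-⅕) = N/S - ⅘ = -⅘ + N/S)
T = 24 (T = (2*(-2 - 2))*(-3) = (2*(-4))*(-3) = -8*(-3) = 24)
h(P) = 24/P
(h(H(-3, 3)) + 30/1)*(-15) = (24/(-⅘ - 3/3) + 30/1)*(-15) = (24/(-⅘ - 3*⅓) + 30*1)*(-15) = (24/(-⅘ - 1) + 30)*(-15) = (24/(-9/5) + 30)*(-15) = (24*(-5/9) + 30)*(-15) = (-40/3 + 30)*(-15) = (50/3)*(-15) = -250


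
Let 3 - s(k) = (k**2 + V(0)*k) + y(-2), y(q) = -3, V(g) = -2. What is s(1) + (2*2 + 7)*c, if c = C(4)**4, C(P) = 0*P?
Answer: 7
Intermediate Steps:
C(P) = 0
s(k) = 6 - k**2 + 2*k (s(k) = 3 - ((k**2 - 2*k) - 3) = 3 - (-3 + k**2 - 2*k) = 3 + (3 - k**2 + 2*k) = 6 - k**2 + 2*k)
c = 0 (c = 0**4 = 0)
s(1) + (2*2 + 7)*c = (6 - 1*1**2 + 2*1) + (2*2 + 7)*0 = (6 - 1*1 + 2) + (4 + 7)*0 = (6 - 1 + 2) + 11*0 = 7 + 0 = 7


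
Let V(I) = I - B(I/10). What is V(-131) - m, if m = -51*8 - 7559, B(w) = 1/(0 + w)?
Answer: 1026526/131 ≈ 7836.1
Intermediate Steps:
B(w) = 1/w
V(I) = I - 10/I (V(I) = I - 1/(I/10) = I - 10/I)
m = -7967 (m = -408 - 7559 = -7967)
V(-131) - m = (-131 - 10/(-131)) - 1*(-7967) = (-131 - 10*(-1/131)) + 7967 = (-131 + 10/131) + 7967 = -17151/131 + 7967 = 1026526/131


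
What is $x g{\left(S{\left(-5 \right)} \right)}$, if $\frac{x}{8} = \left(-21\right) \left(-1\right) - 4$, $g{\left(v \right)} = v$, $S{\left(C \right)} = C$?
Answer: $-680$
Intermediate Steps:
$x = 136$ ($x = 8 \left(\left(-21\right) \left(-1\right) - 4\right) = 8 \left(21 - 4\right) = 8 \cdot 17 = 136$)
$x g{\left(S{\left(-5 \right)} \right)} = 136 \left(-5\right) = -680$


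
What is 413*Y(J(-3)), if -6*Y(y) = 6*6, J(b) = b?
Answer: -2478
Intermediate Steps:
Y(y) = -6
413*Y(J(-3)) = 413*(-6) = -2478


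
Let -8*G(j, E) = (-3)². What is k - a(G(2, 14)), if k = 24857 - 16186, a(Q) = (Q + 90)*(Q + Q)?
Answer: 283871/32 ≈ 8871.0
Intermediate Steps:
G(j, E) = -9/8 (G(j, E) = -⅛*(-3)² = -⅛*9 = -9/8)
a(Q) = 2*Q*(90 + Q) (a(Q) = (90 + Q)*(2*Q) = 2*Q*(90 + Q))
k = 8671
k - a(G(2, 14)) = 8671 - 2*(-9)*(90 - 9/8)/8 = 8671 - 2*(-9)*711/(8*8) = 8671 - 1*(-6399/32) = 8671 + 6399/32 = 283871/32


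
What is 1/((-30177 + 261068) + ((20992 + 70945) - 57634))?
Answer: 1/265194 ≈ 3.7708e-6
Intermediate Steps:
1/((-30177 + 261068) + ((20992 + 70945) - 57634)) = 1/(230891 + (91937 - 57634)) = 1/(230891 + 34303) = 1/265194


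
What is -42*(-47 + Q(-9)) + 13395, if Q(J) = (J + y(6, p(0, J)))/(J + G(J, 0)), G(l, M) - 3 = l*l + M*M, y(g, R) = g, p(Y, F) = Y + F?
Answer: 384267/25 ≈ 15371.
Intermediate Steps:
p(Y, F) = F + Y
G(l, M) = 3 + M² + l² (G(l, M) = 3 + (l*l + M*M) = 3 + (l² + M²) = 3 + (M² + l²) = 3 + M² + l²)
Q(J) = (6 + J)/(3 + J + J²) (Q(J) = (J + 6)/(J + (3 + 0² + J²)) = (6 + J)/(J + (3 + 0 + J²)) = (6 + J)/(J + (3 + J²)) = (6 + J)/(3 + J + J²))
-42*(-47 + Q(-9)) + 13395 = -42*(-47 + (6 - 9)/(3 - 9 + (-9)²)) + 13395 = -42*(-47 - 3/(3 - 9 + 81)) + 13395 = -42*(-47 - 3/75) + 13395 = -42*(-47 + (1/75)*(-3)) + 13395 = -42*(-47 - 1/25) + 13395 = -42*(-1176/25) + 13395 = 49392/25 + 13395 = 384267/25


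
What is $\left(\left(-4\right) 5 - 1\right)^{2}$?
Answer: $441$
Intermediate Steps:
$\left(\left(-4\right) 5 - 1\right)^{2} = \left(-20 - 1\right)^{2} = \left(-21\right)^{2} = 441$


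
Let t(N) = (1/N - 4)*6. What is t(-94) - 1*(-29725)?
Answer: 1395944/47 ≈ 29701.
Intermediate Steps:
t(N) = -24 + 6/N (t(N) = (-4 + 1/N)*6 = -24 + 6/N)
t(-94) - 1*(-29725) = (-24 + 6/(-94)) - 1*(-29725) = (-24 + 6*(-1/94)) + 29725 = (-24 - 3/47) + 29725 = -1131/47 + 29725 = 1395944/47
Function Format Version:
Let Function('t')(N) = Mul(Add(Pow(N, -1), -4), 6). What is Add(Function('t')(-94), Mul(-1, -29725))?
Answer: Rational(1395944, 47) ≈ 29701.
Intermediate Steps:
Function('t')(N) = Add(-24, Mul(6, Pow(N, -1))) (Function('t')(N) = Mul(Add(-4, Pow(N, -1)), 6) = Add(-24, Mul(6, Pow(N, -1))))
Add(Function('t')(-94), Mul(-1, -29725)) = Add(Add(-24, Mul(6, Pow(-94, -1))), Mul(-1, -29725)) = Add(Add(-24, Mul(6, Rational(-1, 94))), 29725) = Add(Add(-24, Rational(-3, 47)), 29725) = Add(Rational(-1131, 47), 29725) = Rational(1395944, 47)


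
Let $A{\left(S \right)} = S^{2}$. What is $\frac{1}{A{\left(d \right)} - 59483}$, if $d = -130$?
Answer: $- \frac{1}{42583} \approx -2.3484 \cdot 10^{-5}$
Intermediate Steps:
$\frac{1}{A{\left(d \right)} - 59483} = \frac{1}{\left(-130\right)^{2} - 59483} = \frac{1}{16900 - 59483} = \frac{1}{-42583} = - \frac{1}{42583}$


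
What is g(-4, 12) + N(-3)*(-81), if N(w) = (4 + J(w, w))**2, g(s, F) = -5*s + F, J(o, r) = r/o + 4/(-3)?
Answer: -1057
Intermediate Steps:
J(o, r) = -4/3 + r/o (J(o, r) = r/o + 4*(-1/3) = r/o - 4/3 = -4/3 + r/o)
g(s, F) = F - 5*s
N(w) = 121/9 (N(w) = (4 + (-4/3 + w/w))**2 = (4 + (-4/3 + 1))**2 = (4 - 1/3)**2 = (11/3)**2 = 121/9)
g(-4, 12) + N(-3)*(-81) = (12 - 5*(-4)) + (121/9)*(-81) = (12 + 20) - 1089 = 32 - 1089 = -1057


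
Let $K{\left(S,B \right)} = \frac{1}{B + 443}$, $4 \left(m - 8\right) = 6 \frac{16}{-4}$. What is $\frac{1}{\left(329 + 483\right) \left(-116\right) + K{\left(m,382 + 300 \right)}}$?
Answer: $- \frac{1125}{105965999} \approx -1.0617 \cdot 10^{-5}$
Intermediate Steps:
$m = 2$ ($m = 8 + \frac{6 \frac{16}{-4}}{4} = 8 + \frac{6 \cdot 16 \left(- \frac{1}{4}\right)}{4} = 8 + \frac{6 \left(-4\right)}{4} = 8 + \frac{1}{4} \left(-24\right) = 8 - 6 = 2$)
$K{\left(S,B \right)} = \frac{1}{443 + B}$
$\frac{1}{\left(329 + 483\right) \left(-116\right) + K{\left(m,382 + 300 \right)}} = \frac{1}{\left(329 + 483\right) \left(-116\right) + \frac{1}{443 + \left(382 + 300\right)}} = \frac{1}{812 \left(-116\right) + \frac{1}{443 + 682}} = \frac{1}{-94192 + \frac{1}{1125}} = \frac{1}{- \frac{105965999}{1125}} = - \frac{1125}{105965999}$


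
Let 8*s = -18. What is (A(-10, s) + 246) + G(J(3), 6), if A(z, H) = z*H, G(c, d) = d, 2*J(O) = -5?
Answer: 549/2 ≈ 274.50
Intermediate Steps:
J(O) = -5/2 (J(O) = (½)*(-5) = -5/2)
s = -9/4 (s = (⅛)*(-18) = -9/4 ≈ -2.2500)
A(z, H) = H*z
(A(-10, s) + 246) + G(J(3), 6) = (-9/4*(-10) + 246) + 6 = (45/2 + 246) + 6 = 537/2 + 6 = 549/2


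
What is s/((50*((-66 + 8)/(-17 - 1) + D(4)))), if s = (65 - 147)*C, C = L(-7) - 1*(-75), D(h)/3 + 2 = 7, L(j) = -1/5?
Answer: -1683/250 ≈ -6.7320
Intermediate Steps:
L(j) = -⅕ (L(j) = -1*⅕ = -⅕)
D(h) = 15 (D(h) = -6 + 3*7 = -6 + 21 = 15)
C = 374/5 (C = -⅕ - 1*(-75) = -⅕ + 75 = 374/5 ≈ 74.800)
s = -30668/5 (s = (65 - 147)*(374/5) = -82*374/5 = -30668/5 ≈ -6133.6)
s/((50*((-66 + 8)/(-17 - 1) + D(4)))) = -30668*1/(50*((-66 + 8)/(-17 - 1) + 15))/5 = -30668*1/(50*(-58/(-18) + 15))/5 = -30668*1/(50*(-58*(-1/18) + 15))/5 = -30668*1/(50*(29/9 + 15))/5 = -30668/(5*(50*(164/9))) = -30668/(5*8200/9) = -30668/5*9/8200 = -1683/250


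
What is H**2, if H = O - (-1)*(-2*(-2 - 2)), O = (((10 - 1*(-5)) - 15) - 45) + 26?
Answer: 121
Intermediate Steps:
O = -19 (O = (((10 + 5) - 15) - 45) + 26 = ((15 - 15) - 45) + 26 = (0 - 45) + 26 = -45 + 26 = -19)
H = -11 (H = -19 - (-1)*(-2*(-2 - 2)) = -19 - (-1)*(-2*(-4)) = -19 - (-1)*8 = -19 - 1*(-8) = -19 + 8 = -11)
H**2 = (-11)**2 = 121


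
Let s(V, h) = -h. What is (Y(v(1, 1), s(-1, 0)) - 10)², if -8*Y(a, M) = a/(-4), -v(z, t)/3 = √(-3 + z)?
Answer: 51191/512 + 15*I*√2/8 ≈ 99.982 + 2.6516*I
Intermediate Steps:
v(z, t) = -3*√(-3 + z)
Y(a, M) = a/32 (Y(a, M) = -a/(8*(-4)) = -a*(-1)/(8*4) = -(-1)*a/32 = a/32)
(Y(v(1, 1), s(-1, 0)) - 10)² = ((-3*√(-3 + 1))/32 - 10)² = ((-3*I*√2)/32 - 10)² = (-3*I*√2/32 - 10)² = (-10 - 3*I*√2/32)²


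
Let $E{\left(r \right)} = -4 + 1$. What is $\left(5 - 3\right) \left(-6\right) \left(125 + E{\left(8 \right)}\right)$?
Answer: $-1464$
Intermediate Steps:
$E{\left(r \right)} = -3$
$\left(5 - 3\right) \left(-6\right) \left(125 + E{\left(8 \right)}\right) = \left(5 - 3\right) \left(-6\right) \left(125 - 3\right) = 2 \left(-6\right) 122 = \left(-12\right) 122 = -1464$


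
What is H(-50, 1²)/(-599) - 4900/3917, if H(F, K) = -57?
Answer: -2711831/2346283 ≈ -1.1558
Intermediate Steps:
H(-50, 1²)/(-599) - 4900/3917 = -57/(-599) - 4900/3917 = -57*(-1/599) - 4900*1/3917 = 57/599 - 4900/3917 = -2711831/2346283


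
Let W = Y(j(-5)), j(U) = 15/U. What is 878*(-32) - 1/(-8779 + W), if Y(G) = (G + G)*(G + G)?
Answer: -245643327/8743 ≈ -28096.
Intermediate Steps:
Y(G) = 4*G**2 (Y(G) = (2*G)*(2*G) = 4*G**2)
W = 36 (W = 4*(15/(-5))**2 = 4*(15*(-1/5))**2 = 4*(-3)**2 = 4*9 = 36)
878*(-32) - 1/(-8779 + W) = 878*(-32) - 1/(-8779 + 36) = -28096 - 1/(-8743) = -28096 - 1*(-1/8743) = -28096 + 1/8743 = -245643327/8743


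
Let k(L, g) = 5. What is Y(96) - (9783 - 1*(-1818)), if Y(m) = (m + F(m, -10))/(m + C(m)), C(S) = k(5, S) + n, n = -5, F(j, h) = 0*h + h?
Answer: -556805/48 ≈ -11600.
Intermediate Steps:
F(j, h) = h (F(j, h) = 0 + h = h)
C(S) = 0 (C(S) = 5 - 5 = 0)
Y(m) = (-10 + m)/m (Y(m) = (m - 10)/(m + 0) = (-10 + m)/m)
Y(96) - (9783 - 1*(-1818)) = (-10 + 96)/96 - (9783 - 1*(-1818)) = (1/96)*86 - (9783 + 1818) = 43/48 - 1*11601 = 43/48 - 11601 = -556805/48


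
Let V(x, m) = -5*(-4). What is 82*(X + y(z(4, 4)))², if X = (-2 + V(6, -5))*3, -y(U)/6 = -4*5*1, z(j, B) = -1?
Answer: 2482632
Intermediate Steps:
V(x, m) = 20
y(U) = 120 (y(U) = -6*(-4*5) = -(-120) = -6*(-20) = 120)
X = 54 (X = (-2 + 20)*3 = 18*3 = 54)
82*(X + y(z(4, 4)))² = 82*(54 + 120)² = 82*174² = 82*30276 = 2482632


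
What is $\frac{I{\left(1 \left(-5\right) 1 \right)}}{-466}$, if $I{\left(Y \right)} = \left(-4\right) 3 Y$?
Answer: $- \frac{30}{233} \approx -0.12876$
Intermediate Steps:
$I{\left(Y \right)} = - 12 Y$
$\frac{I{\left(1 \left(-5\right) 1 \right)}}{-466} = \frac{\left(-12\right) 1 \left(-5\right) 1}{-466} = - 12 \left(\left(-5\right) 1\right) \left(- \frac{1}{466}\right) = \left(-12\right) \left(-5\right) \left(- \frac{1}{466}\right) = 60 \left(- \frac{1}{466}\right) = - \frac{30}{233}$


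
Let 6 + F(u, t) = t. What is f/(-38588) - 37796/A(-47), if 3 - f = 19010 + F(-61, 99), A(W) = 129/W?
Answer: 17137662539/1244463 ≈ 13771.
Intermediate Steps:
F(u, t) = -6 + t
f = -19100 (f = 3 - (19010 + (-6 + 99)) = 3 - (19010 + 93) = 3 - 1*19103 = 3 - 19103 = -19100)
f/(-38588) - 37796/A(-47) = -19100/(-38588) - 37796/(129/(-47)) = -19100*(-1/38588) - 37796/(129*(-1/47)) = 4775/9647 - 37796/(-129/47) = 4775/9647 - 37796*(-47/129) = 4775/9647 + 1776412/129 = 17137662539/1244463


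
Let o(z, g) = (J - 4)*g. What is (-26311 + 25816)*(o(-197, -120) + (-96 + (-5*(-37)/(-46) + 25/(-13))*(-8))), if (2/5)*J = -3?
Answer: -197077320/299 ≈ -6.5912e+5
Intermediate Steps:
J = -15/2 (J = (5/2)*(-3) = -15/2 ≈ -7.5000)
o(z, g) = -23*g/2 (o(z, g) = (-15/2 - 4)*g = -23*g/2)
(-26311 + 25816)*(o(-197, -120) + (-96 + (-5*(-37)/(-46) + 25/(-13))*(-8))) = (-26311 + 25816)*(-23/2*(-120) + (-96 + (-5*(-37)/(-46) + 25/(-13))*(-8))) = -495*(1380 + (-96 + (185*(-1/46) + 25*(-1/13))*(-8))) = -495*(1380 + (-96 + (-185/46 - 25/13)*(-8))) = -495*(1380 + (-96 - 3555/598*(-8))) = -495*(1380 + (-96 + 14220/299)) = -495*(1380 - 14484/299) = -495*398136/299 = -197077320/299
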